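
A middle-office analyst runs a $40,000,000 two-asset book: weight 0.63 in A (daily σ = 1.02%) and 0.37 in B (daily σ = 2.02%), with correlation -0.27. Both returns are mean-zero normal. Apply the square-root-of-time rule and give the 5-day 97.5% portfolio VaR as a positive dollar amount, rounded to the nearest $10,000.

σ_p = √(0.63²·1.02² + 0.37²·2.02² + 2·-0.27·0.63·0.37·1.02·2.02) = 0.844%.
σ_{5d} = 0.844% × √5 = 1.887%.
z(97.5%) = 1.960.
VaR = 1.960 × 1.887% = 3.699%; on $40,000,000 that is $1,479,600.

$1,480,000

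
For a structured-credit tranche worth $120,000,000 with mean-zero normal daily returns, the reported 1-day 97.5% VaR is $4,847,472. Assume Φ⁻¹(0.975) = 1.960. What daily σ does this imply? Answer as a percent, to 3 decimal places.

VaR as a fraction: $4,847,472 / $120,000,000 = 4.040%.
σ = VaR / z = 4.040% / 1.960 = 2.061%.

2.061%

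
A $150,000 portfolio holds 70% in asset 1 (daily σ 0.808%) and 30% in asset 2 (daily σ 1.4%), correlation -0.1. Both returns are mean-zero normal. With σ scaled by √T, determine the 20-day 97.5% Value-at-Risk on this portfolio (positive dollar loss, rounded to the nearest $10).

$8,810

σ_p = √(0.7²·0.808² + 0.3²·1.4² + 2·-0.1·0.7·0.3·0.808·1.4) = 0.670%.
σ_{20d} = 0.670% × √20 = 2.996%.
z(97.5%) = 1.960.
VaR = 1.960 × 2.996% = 5.872%; on $150,000 that is $8,808.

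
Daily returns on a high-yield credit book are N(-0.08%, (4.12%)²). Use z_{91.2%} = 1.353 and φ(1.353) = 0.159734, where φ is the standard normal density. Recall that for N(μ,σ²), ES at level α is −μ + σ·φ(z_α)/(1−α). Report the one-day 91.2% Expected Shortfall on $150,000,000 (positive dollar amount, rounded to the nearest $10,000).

Tail multiplier: φ(z)/(1−α) = 0.159734 / 0.088 = 1.815.
ES = −(-0.08%) + 4.12% × 1.815 = 7.558%.
On $150,000,000: 0.07558 × $150,000,000 = $11,337,000.

$11,340,000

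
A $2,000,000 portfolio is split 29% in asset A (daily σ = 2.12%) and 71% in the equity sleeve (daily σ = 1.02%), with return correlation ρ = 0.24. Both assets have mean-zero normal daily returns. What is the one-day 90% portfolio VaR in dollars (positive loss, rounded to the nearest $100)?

σ_p² = 0.29²·2.12² + 0.71²·1.02² + 2·0.24·0.29·0.71·2.12·1.02 = 1.1162 (%²).
σ_p = √1.1162 = 1.056%.
At 90%, z = 1.282.
VaR = 1.282 × 1.056% = 1.354%; on $2,000,000 that is $27,080.

$27,100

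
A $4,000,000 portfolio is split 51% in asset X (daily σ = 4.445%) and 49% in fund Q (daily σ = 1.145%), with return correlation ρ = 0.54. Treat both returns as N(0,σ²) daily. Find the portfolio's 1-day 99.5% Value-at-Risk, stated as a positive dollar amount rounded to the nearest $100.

σ_p² = 0.51²·4.445² + 0.49²·1.145² + 2·0.54·0.51·0.49·4.445·1.145 = 6.8275 (%²).
σ_p = √6.8275 = 2.613%.
At 99.5%, z = 2.576.
VaR = 2.576 × 2.613% = 6.731%; on $4,000,000 that is $269,240.

$269,200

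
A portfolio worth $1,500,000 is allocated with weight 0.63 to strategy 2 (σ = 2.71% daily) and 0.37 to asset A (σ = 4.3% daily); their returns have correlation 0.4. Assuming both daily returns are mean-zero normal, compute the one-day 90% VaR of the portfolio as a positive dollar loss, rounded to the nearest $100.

σ_p² = 0.63²·2.71² + 0.37²·4.3² + 2·0.4·0.63·0.37·2.71·4.3 = 7.6192 (%²).
σ_p = √7.6192 = 2.760%.
At 90%, z = 1.282.
VaR = 1.282 × 2.760% = 3.538%; on $1,500,000 that is $53,070.

$53,100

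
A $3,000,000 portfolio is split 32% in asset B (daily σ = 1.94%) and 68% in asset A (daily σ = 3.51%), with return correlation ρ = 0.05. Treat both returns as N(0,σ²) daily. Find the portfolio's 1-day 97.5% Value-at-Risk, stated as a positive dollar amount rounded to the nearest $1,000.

σ_p² = 0.32²·1.94² + 0.68²·3.51² + 2·0.05·0.32·0.68·1.94·3.51 = 6.2304 (%²).
σ_p = √6.2304 = 2.496%.
At 97.5%, z = 1.960.
VaR = 1.960 × 2.496% = 4.892%; on $3,000,000 that is $146,760.

$147,000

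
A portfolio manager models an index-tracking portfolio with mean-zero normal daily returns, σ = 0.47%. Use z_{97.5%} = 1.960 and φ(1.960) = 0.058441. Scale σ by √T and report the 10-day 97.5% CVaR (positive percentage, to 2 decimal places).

σ_{10d} = 0.47% × √10 = 1.486%.
ES multiplier = φ(z)/(1−α) = 0.058441/0.025 = 2.338.
ES = 1.486% × 2.338 = 3.474%.

3.47%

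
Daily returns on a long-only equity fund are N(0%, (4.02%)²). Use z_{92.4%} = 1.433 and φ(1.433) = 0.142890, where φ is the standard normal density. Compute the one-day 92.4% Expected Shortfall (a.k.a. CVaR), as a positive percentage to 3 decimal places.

7.558%

Tail multiplier: φ(z)/(1−α) = 0.142890 / 0.076 = 1.880.
ES = 4.02% × 1.880 = 7.558%.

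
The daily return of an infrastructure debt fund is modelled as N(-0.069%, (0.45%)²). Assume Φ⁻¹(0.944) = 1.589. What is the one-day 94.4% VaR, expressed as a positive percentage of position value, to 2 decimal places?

0.78%

VaR = −μ + z·σ = −(-0.069%) + 1.589 × 0.45% = 0.784%.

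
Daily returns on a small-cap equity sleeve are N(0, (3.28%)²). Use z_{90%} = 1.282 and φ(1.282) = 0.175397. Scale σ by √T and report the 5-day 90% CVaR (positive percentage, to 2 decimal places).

σ_{5d} = 3.28% × √5 = 7.334%.
ES multiplier = φ(z)/(1−α) = 0.175397/0.1 = 1.754.
ES = 7.334% × 1.754 = 12.864%.

12.86%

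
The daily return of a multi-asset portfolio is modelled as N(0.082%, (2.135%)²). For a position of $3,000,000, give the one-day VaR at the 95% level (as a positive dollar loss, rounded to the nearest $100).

At 95% one-sided, z = 1.645.
VaR = −μ + z·σ = −(0.082%) + 1.645 × 2.135% = 3.430%.
On $3,000,000: 0.03430 × $3,000,000 = $102,900.

$102,900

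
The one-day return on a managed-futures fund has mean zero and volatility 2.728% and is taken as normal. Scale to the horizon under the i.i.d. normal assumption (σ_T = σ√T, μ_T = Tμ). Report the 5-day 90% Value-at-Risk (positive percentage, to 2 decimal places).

7.82%

At 90%, z = 1.282.
σ_{5d} = 2.728% × √5 = 6.100%.
VaR = 1.282 × 6.100% = 7.820%.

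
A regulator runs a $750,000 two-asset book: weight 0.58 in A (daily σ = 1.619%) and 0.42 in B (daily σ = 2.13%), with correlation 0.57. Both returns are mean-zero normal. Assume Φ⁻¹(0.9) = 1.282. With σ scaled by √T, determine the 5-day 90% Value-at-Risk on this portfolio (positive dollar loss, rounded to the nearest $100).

$34,900

σ_p = √(0.58²·1.619² + 0.42²·2.13² + 2·0.57·0.58·0.42·1.619·2.13) = 1.625%.
σ_{5d} = 1.625% × √5 = 3.634%.
VaR = 1.282 × 3.634% = 4.659%; on $750,000 that is $34,942.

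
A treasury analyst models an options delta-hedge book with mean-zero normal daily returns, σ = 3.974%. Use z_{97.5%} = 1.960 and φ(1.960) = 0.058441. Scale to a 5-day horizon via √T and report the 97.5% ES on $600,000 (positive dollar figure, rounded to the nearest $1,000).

$125,000

σ_{5d} = 3.974% × √5 = 8.886%.
ES multiplier = φ(z)/(1−α) = 0.058441/0.025 = 2.338.
ES = 8.886% × 2.338 = 20.775%; on $600,000: $124,650.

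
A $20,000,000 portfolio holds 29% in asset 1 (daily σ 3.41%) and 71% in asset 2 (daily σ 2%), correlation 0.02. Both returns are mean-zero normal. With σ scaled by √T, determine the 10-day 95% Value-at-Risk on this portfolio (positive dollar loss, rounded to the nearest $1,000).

$1,817,000

σ_p = √(0.29²·3.41² + 0.71²·2² + 2·0.02·0.29·0.71·3.41·2) = 1.747%.
σ_{10d} = 1.747% × √10 = 5.524%.
z(95%) = 1.645.
VaR = 1.645 × 5.524% = 9.087%; on $20,000,000 that is $1,817,400.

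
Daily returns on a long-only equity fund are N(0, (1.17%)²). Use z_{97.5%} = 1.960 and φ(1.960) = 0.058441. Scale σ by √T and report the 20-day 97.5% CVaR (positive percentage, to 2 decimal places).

12.23%

σ_{20d} = 1.17% × √20 = 5.232%.
ES multiplier = φ(z)/(1−α) = 0.058441/0.025 = 2.338.
ES = 5.232% × 2.338 = 12.232%.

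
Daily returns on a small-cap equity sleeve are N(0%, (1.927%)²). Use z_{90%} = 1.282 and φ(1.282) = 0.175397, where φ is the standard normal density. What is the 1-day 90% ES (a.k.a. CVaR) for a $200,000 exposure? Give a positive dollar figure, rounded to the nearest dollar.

Tail multiplier: φ(z)/(1−α) = 0.175397 / 0.1 = 1.754.
ES = 1.927% × 1.754 = 3.380%.
On $200,000: 0.03380 × $200,000 = $6,760.

$6,760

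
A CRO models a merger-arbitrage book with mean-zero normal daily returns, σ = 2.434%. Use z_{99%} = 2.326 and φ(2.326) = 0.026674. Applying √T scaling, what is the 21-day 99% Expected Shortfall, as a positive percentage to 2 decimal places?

29.75%

σ_{21d} = 2.434% × √21 = 11.154%.
ES multiplier = φ(z)/(1−α) = 0.026674/0.01 = 2.667.
ES = 11.154% × 2.667 = 29.748%.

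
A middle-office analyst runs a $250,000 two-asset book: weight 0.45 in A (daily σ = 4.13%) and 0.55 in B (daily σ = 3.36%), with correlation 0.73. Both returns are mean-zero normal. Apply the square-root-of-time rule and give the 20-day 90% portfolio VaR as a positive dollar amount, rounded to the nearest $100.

σ_p = √(0.45²·4.13² + 0.55²·3.36² + 2·0.73·0.45·0.55·4.13·3.36) = 3.447%.
σ_{20d} = 3.447% × √20 = 15.415%.
z(90%) = 1.282.
VaR = 1.282 × 15.415% = 19.762%; on $250,000 that is $49,405.

$49,400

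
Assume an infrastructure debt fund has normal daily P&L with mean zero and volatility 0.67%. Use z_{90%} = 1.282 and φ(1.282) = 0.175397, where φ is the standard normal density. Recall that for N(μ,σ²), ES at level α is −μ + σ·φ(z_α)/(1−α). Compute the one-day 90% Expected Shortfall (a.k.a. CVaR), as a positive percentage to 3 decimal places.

Tail multiplier: φ(z)/(1−α) = 0.175397 / 0.1 = 1.754.
ES = 0.67% × 1.754 = 1.175%.

1.175%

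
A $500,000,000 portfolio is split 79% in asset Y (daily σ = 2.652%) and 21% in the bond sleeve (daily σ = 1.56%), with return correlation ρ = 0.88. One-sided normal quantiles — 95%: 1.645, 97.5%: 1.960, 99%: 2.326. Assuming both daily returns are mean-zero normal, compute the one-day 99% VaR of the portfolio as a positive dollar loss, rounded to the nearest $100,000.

$27,800,000

σ_p² = 0.79²·2.652² + 0.21²·1.56² + 2·0.88·0.79·0.21·2.652·1.56 = 5.7047 (%²).
σ_p = √5.7047 = 2.388%.
VaR = 2.326 × 2.388% = 5.554%; on $500,000,000 that is $27,770,000.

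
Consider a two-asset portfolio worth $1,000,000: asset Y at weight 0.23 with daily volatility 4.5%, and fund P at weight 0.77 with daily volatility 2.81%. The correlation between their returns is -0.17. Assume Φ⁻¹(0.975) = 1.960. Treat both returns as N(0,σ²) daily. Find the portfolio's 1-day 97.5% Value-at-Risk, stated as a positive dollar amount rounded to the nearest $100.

σ_p² = 0.23²·4.5² + 0.77²·2.81² + 2·-0.17·0.23·0.77·4.5·2.81 = 4.9914 (%²).
σ_p = √4.9914 = 2.234%.
VaR = 1.960 × 2.234% = 4.379%; on $1,000,000 that is $43,790.

$43,800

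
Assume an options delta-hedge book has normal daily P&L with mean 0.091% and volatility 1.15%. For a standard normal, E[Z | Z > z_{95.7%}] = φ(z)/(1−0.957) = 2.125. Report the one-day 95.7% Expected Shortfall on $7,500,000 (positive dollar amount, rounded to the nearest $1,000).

ES = −(0.091%) + 1.15% × 2.125 = 2.353%.
On $7,500,000: 0.02353 × $7,500,000 = $176,475.

$176,000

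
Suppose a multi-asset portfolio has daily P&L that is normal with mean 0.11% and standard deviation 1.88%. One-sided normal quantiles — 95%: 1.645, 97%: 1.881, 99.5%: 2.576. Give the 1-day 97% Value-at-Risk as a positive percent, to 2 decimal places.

3.43%

VaR = −μ + z·σ = −(0.11%) + 1.881 × 1.88% = 3.426%.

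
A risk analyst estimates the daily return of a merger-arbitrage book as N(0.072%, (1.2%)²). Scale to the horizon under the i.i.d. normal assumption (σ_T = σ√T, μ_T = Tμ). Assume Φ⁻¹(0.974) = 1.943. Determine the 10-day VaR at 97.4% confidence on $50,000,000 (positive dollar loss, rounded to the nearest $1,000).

σ_{10d} = 1.2% × √10 = 3.795%; μ_{10d} = 10 × 0.072% = 0.720%.
VaR = −(0.720%) + 1.943 × 3.795% = 6.654%.
On $50,000,000: 0.06654 × $50,000,000 = $3,327,000.

$3,327,000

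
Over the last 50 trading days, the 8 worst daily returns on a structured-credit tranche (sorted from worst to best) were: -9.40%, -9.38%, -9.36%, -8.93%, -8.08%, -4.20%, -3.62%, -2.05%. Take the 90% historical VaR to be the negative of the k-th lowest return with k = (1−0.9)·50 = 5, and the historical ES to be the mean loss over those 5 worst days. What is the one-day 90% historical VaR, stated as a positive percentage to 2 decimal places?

8.08%

k = 5; the 5th lowest return is -8.08%, so VaR = 8.08%.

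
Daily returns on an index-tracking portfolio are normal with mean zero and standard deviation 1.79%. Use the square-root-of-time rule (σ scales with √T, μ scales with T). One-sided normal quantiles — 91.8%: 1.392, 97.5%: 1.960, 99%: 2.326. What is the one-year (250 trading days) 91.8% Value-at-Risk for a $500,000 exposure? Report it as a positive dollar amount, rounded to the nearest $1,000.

$197,000

σ_{250d} = 1.79% × √250 = 28.302%.
VaR = 1.392 × 28.302% = 39.396%.
On $500,000: 0.39396 × $500,000 = $196,980.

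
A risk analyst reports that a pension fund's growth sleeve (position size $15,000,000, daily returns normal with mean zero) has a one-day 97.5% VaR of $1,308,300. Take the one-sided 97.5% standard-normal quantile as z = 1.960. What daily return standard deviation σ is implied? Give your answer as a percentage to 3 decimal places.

4.450%

VaR as a fraction: $1,308,300 / $15,000,000 = 8.722%.
σ = VaR / z = 8.722% / 1.960 = 4.450%.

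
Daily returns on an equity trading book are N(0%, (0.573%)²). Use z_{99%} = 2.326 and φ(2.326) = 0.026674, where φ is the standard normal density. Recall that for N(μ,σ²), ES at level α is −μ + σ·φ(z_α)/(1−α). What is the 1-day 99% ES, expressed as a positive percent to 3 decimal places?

Tail multiplier: φ(z)/(1−α) = 0.026674 / 0.01 = 2.667.
ES = 0.573% × 2.667 = 1.528%.

1.528%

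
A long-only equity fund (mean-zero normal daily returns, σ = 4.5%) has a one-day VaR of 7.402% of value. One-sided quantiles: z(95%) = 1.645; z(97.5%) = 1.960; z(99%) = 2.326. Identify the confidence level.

Implied z = VaR/σ = 7.402 / 4.5 = 1.645.
This matches z(95%) = 1.645.

95%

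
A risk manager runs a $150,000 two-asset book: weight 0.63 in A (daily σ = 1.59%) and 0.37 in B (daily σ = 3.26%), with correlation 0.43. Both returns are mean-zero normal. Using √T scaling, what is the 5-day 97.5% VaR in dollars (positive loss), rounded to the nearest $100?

$12,300

σ_p = √(0.63²·1.59² + 0.37²·3.26² + 2·0.43·0.63·0.37·1.59·3.26) = 1.870%.
σ_{5d} = 1.870% × √5 = 4.181%.
z(97.5%) = 1.960.
VaR = 1.960 × 4.181% = 8.195%; on $150,000 that is $12,293.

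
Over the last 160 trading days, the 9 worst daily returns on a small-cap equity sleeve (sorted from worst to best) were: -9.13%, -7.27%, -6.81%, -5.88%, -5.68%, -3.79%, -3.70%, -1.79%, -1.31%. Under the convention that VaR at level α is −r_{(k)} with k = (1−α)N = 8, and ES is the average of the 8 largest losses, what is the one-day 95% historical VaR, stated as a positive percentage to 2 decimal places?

k = 8; the 8th lowest return is -1.79%, so VaR = 1.79%.

1.79%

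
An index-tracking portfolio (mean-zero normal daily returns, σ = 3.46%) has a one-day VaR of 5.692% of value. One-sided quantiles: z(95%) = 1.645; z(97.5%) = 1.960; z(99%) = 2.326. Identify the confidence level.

Implied z = VaR/σ = 5.692 / 3.46 = 1.645.
This matches z(95%) = 1.645.

95%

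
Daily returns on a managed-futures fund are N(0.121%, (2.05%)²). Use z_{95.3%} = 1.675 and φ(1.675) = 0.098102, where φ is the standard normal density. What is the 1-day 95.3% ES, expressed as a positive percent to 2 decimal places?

4.16%

Tail multiplier: φ(z)/(1−α) = 0.098102 / 0.047 = 2.087.
ES = −(0.121%) + 2.05% × 2.087 = 4.157%.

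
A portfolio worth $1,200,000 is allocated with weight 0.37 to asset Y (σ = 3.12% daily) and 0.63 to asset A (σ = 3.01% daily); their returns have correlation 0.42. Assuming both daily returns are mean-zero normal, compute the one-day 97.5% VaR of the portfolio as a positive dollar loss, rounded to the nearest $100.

$61,200

σ_p² = 0.37²·3.12² + 0.63²·3.01² + 2·0.42·0.37·0.63·3.12·3.01 = 6.7674 (%²).
σ_p = √6.7674 = 2.601%.
At 97.5%, z = 1.960.
VaR = 1.960 × 2.601% = 5.098%; on $1,200,000 that is $61,176.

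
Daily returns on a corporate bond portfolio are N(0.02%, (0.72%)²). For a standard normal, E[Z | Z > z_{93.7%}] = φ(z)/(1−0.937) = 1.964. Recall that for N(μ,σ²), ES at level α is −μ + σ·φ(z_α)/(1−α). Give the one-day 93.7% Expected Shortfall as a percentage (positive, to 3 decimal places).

ES = −(0.02%) + 0.72% × 1.964 = 1.394%.

1.394%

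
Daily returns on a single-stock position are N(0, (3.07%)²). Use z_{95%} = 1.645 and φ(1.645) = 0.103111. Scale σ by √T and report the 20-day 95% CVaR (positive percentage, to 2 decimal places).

28.31%

σ_{20d} = 3.07% × √20 = 13.729%.
ES multiplier = φ(z)/(1−α) = 0.103111/0.05 = 2.062.
ES = 13.729% × 2.062 = 28.309%.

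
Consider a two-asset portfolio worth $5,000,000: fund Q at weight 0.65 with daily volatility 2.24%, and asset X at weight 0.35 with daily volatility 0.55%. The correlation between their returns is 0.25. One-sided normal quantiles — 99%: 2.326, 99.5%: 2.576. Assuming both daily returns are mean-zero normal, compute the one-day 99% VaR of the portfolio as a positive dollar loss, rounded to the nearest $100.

σ_p² = 0.65²·2.24² + 0.35²·0.55² + 2·0.25·0.65·0.35·2.24·0.55 = 2.2971 (%²).
σ_p = √2.2971 = 1.516%.
VaR = 2.326 × 1.516% = 3.526%; on $5,000,000 that is $176,300.

$176,300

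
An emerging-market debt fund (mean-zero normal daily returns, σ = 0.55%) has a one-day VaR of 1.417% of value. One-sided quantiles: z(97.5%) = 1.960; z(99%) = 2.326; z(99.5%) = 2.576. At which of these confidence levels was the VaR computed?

Implied z = VaR/σ = 1.417 / 0.55 = 2.576.
This matches z(99.5%) = 2.576.

99.5%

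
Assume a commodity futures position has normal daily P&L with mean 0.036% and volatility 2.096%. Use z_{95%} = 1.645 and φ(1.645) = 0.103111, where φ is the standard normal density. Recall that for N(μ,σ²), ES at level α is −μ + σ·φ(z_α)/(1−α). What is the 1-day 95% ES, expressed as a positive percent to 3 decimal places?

4.286%

Tail multiplier: φ(z)/(1−α) = 0.103111 / 0.05 = 2.062.
ES = −(0.036%) + 2.096% × 2.062 = 4.286%.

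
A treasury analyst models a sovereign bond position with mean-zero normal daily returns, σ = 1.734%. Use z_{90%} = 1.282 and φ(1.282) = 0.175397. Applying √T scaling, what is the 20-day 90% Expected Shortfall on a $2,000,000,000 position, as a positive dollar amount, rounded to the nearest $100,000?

σ_{20d} = 1.734% × √20 = 7.755%.
ES multiplier = φ(z)/(1−α) = 0.175397/0.1 = 1.754.
ES = 7.755% × 1.754 = 13.602%; on $2,000,000,000: $272,040,000.

$272,000,000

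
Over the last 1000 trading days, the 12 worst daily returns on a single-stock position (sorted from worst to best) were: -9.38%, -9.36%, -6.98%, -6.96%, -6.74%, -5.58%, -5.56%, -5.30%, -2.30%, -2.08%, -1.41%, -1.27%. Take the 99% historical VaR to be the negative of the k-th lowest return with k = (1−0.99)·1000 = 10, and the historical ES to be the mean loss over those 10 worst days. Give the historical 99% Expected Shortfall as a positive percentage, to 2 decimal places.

The 10 worst returns sum to -60.24%.
ES = −(-60.24%) / 10 = 6.024% ≈ 6.02%.

6.02%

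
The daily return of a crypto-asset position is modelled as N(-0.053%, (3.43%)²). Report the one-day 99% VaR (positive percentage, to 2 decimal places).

8.03%

At 99% one-sided, z = 2.326.
VaR = −μ + z·σ = −(-0.053%) + 2.326 × 3.43% = 8.031%.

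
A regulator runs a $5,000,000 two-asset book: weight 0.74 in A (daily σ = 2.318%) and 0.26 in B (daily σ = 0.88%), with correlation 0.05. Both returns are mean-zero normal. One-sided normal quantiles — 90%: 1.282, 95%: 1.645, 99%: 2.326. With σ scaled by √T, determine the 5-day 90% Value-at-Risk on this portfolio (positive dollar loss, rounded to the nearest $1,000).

$250,000

σ_p = √(0.74²·2.318² + 0.26²·0.88² + 2·0.05·0.74·0.26·2.318·0.88) = 1.742%.
σ_{5d} = 1.742% × √5 = 3.895%.
VaR = 1.282 × 3.895% = 4.993%; on $5,000,000 that is $249,650.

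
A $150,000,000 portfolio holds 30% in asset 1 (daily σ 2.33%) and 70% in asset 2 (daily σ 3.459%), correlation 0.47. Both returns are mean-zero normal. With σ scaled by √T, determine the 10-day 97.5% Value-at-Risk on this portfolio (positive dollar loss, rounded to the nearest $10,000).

σ_p = √(0.3²·2.33² + 0.7²·3.459² + 2·0.47·0.3·0.7·2.33·3.459) = 2.818%.
σ_{10d} = 2.818% × √10 = 8.911%.
z(97.5%) = 1.960.
VaR = 1.960 × 8.911% = 17.466%; on $150,000,000 that is $26,199,000.

$26,200,000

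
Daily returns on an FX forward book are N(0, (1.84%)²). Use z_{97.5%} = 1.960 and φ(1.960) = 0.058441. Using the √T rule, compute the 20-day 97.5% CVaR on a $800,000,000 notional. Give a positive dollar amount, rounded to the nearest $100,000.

σ_{20d} = 1.84% × √20 = 8.229%.
ES multiplier = φ(z)/(1−α) = 0.058441/0.025 = 2.338.
ES = 8.229% × 2.338 = 19.239%; on $800,000,000: $153,912,000.

$153,900,000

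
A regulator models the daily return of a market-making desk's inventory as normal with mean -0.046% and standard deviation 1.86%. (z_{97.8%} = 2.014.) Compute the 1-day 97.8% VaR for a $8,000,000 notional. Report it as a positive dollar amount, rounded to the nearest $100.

VaR = −μ + z·σ = −(-0.046%) + 2.014 × 1.86% = 3.792%.
On $8,000,000: 0.03792 × $8,000,000 = $303,360.

$303,400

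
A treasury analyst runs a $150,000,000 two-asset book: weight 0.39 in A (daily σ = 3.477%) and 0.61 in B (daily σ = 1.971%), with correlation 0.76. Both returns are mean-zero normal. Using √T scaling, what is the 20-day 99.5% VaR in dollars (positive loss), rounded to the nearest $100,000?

σ_p = √(0.39²·3.477² + 0.61²·1.971² + 2·0.76·0.39·0.61·3.477·1.971) = 2.401%.
σ_{20d} = 2.401% × √20 = 10.738%.
z(99.5%) = 2.576.
VaR = 2.576 × 10.738% = 27.661%; on $150,000,000 that is $41,491,500.

$41,500,000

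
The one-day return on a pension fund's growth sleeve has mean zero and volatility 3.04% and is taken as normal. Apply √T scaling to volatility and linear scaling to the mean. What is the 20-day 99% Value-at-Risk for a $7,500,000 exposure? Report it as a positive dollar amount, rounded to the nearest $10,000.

$2,370,000

At 99%, z = 2.326.
σ_{20d} = 3.04% × √20 = 13.595%.
VaR = 2.326 × 13.595% = 31.622%.
On $7,500,000: 0.31622 × $7,500,000 = $2,371,650.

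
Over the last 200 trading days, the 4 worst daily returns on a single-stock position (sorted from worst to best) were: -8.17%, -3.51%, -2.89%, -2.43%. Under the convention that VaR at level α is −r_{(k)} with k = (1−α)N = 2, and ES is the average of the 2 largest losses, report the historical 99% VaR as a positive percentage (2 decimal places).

k = 2; the 2nd lowest return is -3.51%, so VaR = 3.51%.

3.51%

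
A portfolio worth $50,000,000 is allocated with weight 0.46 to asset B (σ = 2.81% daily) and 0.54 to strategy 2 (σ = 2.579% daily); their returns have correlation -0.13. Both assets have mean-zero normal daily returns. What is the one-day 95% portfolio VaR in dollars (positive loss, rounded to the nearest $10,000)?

σ_p² = 0.46²·2.81² + 0.54²·2.579² + 2·-0.13·0.46·0.54·2.81·2.579 = 3.1423 (%²).
σ_p = √3.1423 = 1.773%.
At 95%, z = 1.645.
VaR = 1.645 × 1.773% = 2.917%; on $50,000,000 that is $1,458,500.

$1,460,000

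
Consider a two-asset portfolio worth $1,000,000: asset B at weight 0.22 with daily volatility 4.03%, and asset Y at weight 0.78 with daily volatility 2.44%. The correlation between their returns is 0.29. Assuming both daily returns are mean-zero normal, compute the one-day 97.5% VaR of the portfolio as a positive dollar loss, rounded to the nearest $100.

$45,500

σ_p² = 0.22²·4.03² + 0.78²·2.44² + 2·0.29·0.22·0.78·4.03·2.44 = 5.3869 (%²).
σ_p = √5.3869 = 2.321%.
At 97.5%, z = 1.960.
VaR = 1.960 × 2.321% = 4.549%; on $1,000,000 that is $45,490.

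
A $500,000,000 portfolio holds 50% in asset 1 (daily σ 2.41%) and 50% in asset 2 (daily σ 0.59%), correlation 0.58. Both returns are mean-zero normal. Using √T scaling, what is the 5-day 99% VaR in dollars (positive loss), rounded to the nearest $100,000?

σ_p = √(0.5²·2.41² + 0.5²·0.59² + 2·0.58·0.5·0.5·2.41·0.59) = 1.397%.
σ_{5d} = 1.397% × √5 = 3.124%.
z(99%) = 2.326.
VaR = 2.326 × 3.124% = 7.266%; on $500,000,000 that is $36,330,000.

$36,300,000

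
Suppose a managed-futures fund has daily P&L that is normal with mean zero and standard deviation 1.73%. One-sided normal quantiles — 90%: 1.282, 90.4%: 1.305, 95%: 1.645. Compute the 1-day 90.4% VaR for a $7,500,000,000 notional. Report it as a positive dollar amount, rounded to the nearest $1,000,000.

$169,000,000

VaR = z·σ = 1.305 × 1.73% = 2.258%.
On $7,500,000,000: 0.02258 × $7,500,000,000 = $169,350,000.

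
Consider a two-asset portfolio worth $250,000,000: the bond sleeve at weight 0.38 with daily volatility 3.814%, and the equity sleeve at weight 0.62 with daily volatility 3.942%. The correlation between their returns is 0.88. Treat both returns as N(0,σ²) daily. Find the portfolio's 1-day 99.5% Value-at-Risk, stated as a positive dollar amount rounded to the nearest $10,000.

$24,360,000

σ_p² = 0.38²·3.814² + 0.62²·3.942² + 2·0.88·0.38·0.62·3.814·3.942 = 14.3081 (%²).
σ_p = √14.3081 = 3.783%.
At 99.5%, z = 2.576.
VaR = 2.576 × 3.783% = 9.745%; on $250,000,000 that is $24,362,500.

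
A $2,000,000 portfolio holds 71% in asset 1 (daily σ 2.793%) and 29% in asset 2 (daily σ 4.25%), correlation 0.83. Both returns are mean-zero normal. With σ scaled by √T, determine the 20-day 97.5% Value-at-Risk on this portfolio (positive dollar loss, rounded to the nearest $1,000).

σ_p = √(0.71²·2.793² + 0.29²·4.25² + 2·0.83·0.71·0.29·2.793·4.25) = 3.084%.
σ_{20d} = 3.084% × √20 = 13.792%.
z(97.5%) = 1.960.
VaR = 1.960 × 13.792% = 27.032%; on $2,000,000 that is $540,640.

$541,000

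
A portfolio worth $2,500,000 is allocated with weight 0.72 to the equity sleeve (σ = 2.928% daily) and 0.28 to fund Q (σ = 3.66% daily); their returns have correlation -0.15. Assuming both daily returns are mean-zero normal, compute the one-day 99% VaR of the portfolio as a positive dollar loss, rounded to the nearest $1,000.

$128,000

σ_p² = 0.72²·2.928² + 0.28²·3.66² + 2·-0.15·0.72·0.28·2.928·3.66 = 4.8464 (%²).
σ_p = √4.8464 = 2.201%.
At 99%, z = 2.326.
VaR = 2.326 × 2.201% = 5.120%; on $2,500,000 that is $128,000.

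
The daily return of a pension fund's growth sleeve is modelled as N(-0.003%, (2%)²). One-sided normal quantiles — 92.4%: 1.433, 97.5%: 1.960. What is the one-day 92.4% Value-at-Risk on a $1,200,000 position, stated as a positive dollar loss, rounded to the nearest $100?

$34,400

VaR = −μ + z·σ = −(-0.003%) + 1.433 × 2% = 2.869%.
On $1,200,000: 0.02869 × $1,200,000 = $34,428.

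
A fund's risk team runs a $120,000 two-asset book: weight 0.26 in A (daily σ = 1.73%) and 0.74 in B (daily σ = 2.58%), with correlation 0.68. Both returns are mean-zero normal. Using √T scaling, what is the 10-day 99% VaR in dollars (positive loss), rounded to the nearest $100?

σ_p = √(0.26²·1.73² + 0.74²·2.58² + 2·0.68·0.26·0.74·1.73·2.58) = 2.239%.
σ_{10d} = 2.239% × √10 = 7.080%.
z(99%) = 2.326.
VaR = 2.326 × 7.080% = 16.468%; on $120,000 that is $19,762.

$19,800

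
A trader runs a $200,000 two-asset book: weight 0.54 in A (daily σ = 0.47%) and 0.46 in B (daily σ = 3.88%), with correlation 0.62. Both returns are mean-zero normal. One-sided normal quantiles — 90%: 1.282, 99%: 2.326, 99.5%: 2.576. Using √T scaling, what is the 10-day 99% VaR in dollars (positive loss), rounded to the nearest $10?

$28,720

σ_p = √(0.54²·0.47² + 0.46²·3.88² + 2·0.62·0.54·0.46·0.47·3.88) = 1.952%.
σ_{10d} = 1.952% × √10 = 6.173%.
VaR = 2.326 × 6.173% = 14.358%; on $200,000 that is $28,716.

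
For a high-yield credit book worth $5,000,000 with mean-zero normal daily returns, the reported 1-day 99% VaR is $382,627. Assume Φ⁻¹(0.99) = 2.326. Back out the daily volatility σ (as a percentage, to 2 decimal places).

3.29%

VaR as a fraction: $382,627 / $5,000,000 = 7.653%.
σ = VaR / z = 7.653% / 2.326 = 3.290%.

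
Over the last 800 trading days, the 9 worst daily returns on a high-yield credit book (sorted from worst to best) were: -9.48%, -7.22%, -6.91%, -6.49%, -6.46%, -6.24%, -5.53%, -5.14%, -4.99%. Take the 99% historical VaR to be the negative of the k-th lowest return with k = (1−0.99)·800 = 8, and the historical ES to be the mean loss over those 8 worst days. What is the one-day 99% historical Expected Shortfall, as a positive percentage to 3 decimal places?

6.684%

The 8 worst returns sum to -53.47%.
ES = −(-53.47%) / 8 = 6.68375% ≈ 6.684%.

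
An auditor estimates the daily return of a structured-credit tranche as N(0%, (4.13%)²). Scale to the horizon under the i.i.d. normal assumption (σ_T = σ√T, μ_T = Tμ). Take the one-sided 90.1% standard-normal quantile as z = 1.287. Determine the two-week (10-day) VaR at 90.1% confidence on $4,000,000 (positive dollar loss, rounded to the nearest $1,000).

σ_{10d} = 4.13% × √10 = 13.060%.
VaR = 1.287 × 13.060% = 16.808%.
On $4,000,000: 0.16808 × $4,000,000 = $672,320.

$672,000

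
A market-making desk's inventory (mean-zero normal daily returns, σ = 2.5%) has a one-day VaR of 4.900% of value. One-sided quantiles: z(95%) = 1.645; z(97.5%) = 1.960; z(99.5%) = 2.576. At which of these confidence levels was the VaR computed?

Implied z = VaR/σ = 4.900 / 2.5 = 1.960.
This matches z(97.5%) = 1.960.

97.5%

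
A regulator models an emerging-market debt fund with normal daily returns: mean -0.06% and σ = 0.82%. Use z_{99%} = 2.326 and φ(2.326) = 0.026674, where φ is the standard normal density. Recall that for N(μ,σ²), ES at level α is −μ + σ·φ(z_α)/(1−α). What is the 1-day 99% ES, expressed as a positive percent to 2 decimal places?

Tail multiplier: φ(z)/(1−α) = 0.026674 / 0.01 = 2.667.
ES = −(-0.06%) + 0.82% × 2.667 = 2.247%.

2.25%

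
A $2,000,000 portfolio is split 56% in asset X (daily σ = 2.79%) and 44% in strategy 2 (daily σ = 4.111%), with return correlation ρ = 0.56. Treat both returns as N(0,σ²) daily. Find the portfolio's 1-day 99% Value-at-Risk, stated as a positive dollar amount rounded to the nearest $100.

$138,600

σ_p² = 0.56²·2.79² + 0.44²·4.111² + 2·0.56·0.56·0.44·2.79·4.111 = 8.8783 (%²).
σ_p = √8.8783 = 2.980%.
At 99%, z = 2.326.
VaR = 2.326 × 2.980% = 6.931%; on $2,000,000 that is $138,620.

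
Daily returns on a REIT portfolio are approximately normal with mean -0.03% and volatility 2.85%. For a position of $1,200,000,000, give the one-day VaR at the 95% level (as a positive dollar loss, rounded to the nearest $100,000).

$56,600,000

At 95% one-sided, z = 1.645.
VaR = −μ + z·σ = −(-0.03%) + 1.645 × 2.85% = 4.718%.
On $1,200,000,000: 0.04718 × $1,200,000,000 = $56,616,000.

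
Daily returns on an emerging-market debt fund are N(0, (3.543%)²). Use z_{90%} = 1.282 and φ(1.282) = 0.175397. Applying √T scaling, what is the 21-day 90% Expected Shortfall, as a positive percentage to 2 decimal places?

σ_{21d} = 3.543% × √21 = 16.236%.
ES multiplier = φ(z)/(1−α) = 0.175397/0.1 = 1.754.
ES = 16.236% × 1.754 = 28.478%.

28.48%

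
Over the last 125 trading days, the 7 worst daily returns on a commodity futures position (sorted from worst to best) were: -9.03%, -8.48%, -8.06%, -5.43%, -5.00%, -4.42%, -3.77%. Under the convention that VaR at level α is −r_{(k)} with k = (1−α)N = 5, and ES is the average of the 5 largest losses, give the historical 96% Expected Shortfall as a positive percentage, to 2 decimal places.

7.20%

The 5 worst returns sum to -36.00%.
ES = −(-36.00%) / 5 = 7.2% ≈ 7.20%.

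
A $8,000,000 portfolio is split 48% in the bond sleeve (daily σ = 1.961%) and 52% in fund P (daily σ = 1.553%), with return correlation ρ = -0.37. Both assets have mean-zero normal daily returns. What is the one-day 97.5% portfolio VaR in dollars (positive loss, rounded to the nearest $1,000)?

$155,000

σ_p² = 0.48²·1.961² + 0.52²·1.553² + 2·-0.37·0.48·0.52·1.961·1.553 = 0.9757 (%²).
σ_p = √0.9757 = 0.988%.
At 97.5%, z = 1.960.
VaR = 1.960 × 0.988% = 1.936%; on $8,000,000 that is $154,880.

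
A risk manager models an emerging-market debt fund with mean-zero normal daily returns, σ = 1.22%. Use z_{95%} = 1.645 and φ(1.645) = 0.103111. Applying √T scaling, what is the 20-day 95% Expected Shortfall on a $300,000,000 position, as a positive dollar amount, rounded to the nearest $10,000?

$33,750,000

σ_{20d} = 1.22% × √20 = 5.456%.
ES multiplier = φ(z)/(1−α) = 0.103111/0.05 = 2.062.
ES = 5.456% × 2.062 = 11.250%; on $300,000,000: $33,750,000.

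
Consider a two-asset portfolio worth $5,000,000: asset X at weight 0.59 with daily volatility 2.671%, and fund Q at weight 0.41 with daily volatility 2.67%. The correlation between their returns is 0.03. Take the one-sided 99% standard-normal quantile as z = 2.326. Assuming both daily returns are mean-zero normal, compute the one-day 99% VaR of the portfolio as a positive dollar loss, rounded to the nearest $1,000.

σ_p² = 0.59²·2.671² + 0.41²·2.67² + 2·0.03·0.59·0.41·2.671·2.67 = 3.7853 (%²).
σ_p = √3.7853 = 1.946%.
VaR = 2.326 × 1.946% = 4.526%; on $5,000,000 that is $226,300.

$226,000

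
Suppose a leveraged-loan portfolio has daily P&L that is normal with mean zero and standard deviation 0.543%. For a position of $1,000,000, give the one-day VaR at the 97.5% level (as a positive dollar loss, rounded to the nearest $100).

$10,600

At 97.5% one-sided, z = 1.960.
VaR = z·σ = 1.960 × 0.543% = 1.064%.
On $1,000,000: 0.01064 × $1,000,000 = $10,640.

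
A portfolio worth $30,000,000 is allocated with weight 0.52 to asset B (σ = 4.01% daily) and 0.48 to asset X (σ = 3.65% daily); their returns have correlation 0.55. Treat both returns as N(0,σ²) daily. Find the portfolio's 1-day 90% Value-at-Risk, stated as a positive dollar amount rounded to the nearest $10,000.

$1,300,000

σ_p² = 0.52²·4.01² + 0.48²·3.65² + 2·0.55·0.52·0.48·4.01·3.65 = 11.4362 (%²).
σ_p = √11.4362 = 3.382%.
At 90%, z = 1.282.
VaR = 1.282 × 3.382% = 4.336%; on $30,000,000 that is $1,300,800.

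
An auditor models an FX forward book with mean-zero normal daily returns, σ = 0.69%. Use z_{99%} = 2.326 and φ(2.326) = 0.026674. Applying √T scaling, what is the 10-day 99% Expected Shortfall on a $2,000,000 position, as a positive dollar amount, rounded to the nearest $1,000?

σ_{10d} = 0.69% × √10 = 2.182%.
ES multiplier = φ(z)/(1−α) = 0.026674/0.01 = 2.667.
ES = 2.182% × 2.667 = 5.819%; on $2,000,000: $116,380.

$116,000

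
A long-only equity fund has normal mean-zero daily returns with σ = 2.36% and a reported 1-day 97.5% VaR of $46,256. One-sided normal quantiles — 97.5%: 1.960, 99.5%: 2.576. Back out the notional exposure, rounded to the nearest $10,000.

$1,000,000

VaR as a fraction of value: z·σ = 1.960 × 2.36% = 4.6256%.
Position = $46,256 / 0.046256 = $1,000,000.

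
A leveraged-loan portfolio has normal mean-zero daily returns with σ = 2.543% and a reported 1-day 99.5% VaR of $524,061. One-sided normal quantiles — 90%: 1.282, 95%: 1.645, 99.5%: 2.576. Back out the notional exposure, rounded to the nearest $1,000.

VaR as a fraction of value: z·σ = 2.576 × 2.543% = 6.55077%.
Position = $524,061 / 0.0655077 = $7,999,993.

$8,000,000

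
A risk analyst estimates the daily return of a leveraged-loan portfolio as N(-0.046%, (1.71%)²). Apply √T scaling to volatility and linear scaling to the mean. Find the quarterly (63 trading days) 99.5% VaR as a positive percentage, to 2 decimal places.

37.86%

At 99.5%, z = 2.576.
σ_{63d} = 1.71% × √63 = 13.573%; μ_{63d} = 63 × -0.046% = -2.898%.
VaR = −(-2.898%) + 2.576 × 13.573% = 37.862%.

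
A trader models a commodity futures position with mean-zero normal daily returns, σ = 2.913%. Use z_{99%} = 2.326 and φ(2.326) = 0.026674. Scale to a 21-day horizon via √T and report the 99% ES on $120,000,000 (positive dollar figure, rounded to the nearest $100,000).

$42,700,000

σ_{21d} = 2.913% × √21 = 13.349%.
ES multiplier = φ(z)/(1−α) = 0.026674/0.01 = 2.667.
ES = 13.349% × 2.667 = 35.602%; on $120,000,000: $42,722,400.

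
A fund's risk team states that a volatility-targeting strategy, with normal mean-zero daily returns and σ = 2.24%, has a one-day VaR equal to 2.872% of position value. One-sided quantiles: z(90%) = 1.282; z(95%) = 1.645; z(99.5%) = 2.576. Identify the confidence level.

Implied z = VaR/σ = 2.872 / 2.24 = 1.282.
This matches z(90%) = 1.282.

90%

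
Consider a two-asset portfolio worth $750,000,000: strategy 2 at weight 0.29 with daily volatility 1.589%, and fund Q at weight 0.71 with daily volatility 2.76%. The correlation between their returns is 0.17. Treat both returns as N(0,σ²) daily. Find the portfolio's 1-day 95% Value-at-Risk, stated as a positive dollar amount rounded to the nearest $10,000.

$25,760,000

σ_p² = 0.29²·1.589² + 0.71²·2.76² + 2·0.17·0.29·0.71·1.589·2.76 = 4.3594 (%²).
σ_p = √4.3594 = 2.088%.
At 95%, z = 1.645.
VaR = 1.645 × 2.088% = 3.435%; on $750,000,000 that is $25,762,500.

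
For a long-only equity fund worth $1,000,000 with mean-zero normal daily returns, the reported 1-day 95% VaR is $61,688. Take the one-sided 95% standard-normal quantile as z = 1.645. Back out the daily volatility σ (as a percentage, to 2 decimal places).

3.75%

VaR as a fraction: $61,688 / $1,000,000 = 6.169%.
σ = VaR / z = 6.169% / 1.645 = 3.750%.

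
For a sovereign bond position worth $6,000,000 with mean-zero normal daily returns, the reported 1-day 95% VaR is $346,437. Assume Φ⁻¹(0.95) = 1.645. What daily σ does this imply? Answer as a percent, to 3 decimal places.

3.510%

VaR as a fraction: $346,437 / $6,000,000 = 5.774%.
σ = VaR / z = 5.774% / 1.645 = 3.510%.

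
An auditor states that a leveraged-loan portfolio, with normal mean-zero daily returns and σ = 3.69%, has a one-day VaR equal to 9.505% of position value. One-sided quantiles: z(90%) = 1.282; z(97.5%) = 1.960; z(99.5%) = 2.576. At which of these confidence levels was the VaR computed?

99.5%

Implied z = VaR/σ = 9.505 / 3.69 = 2.576.
This matches z(99.5%) = 2.576.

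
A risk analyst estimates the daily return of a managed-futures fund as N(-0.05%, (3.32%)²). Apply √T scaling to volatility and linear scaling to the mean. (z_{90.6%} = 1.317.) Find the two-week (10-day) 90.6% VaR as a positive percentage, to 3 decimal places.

14.327%

σ_{10d} = 3.32% × √10 = 10.499%; μ_{10d} = 10 × -0.05% = -0.500%.
VaR = −(-0.500%) + 1.317 × 10.499% = 14.327%.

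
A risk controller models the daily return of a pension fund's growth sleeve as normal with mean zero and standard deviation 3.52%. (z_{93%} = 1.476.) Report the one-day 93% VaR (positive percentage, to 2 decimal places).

VaR = z·σ = 1.476 × 3.52% = 5.196%.

5.20%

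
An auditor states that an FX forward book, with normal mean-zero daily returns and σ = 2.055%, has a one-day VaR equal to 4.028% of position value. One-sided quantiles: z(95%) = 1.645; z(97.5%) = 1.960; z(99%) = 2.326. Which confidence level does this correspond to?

Implied z = VaR/σ = 4.028 / 2.055 = 1.960.
This matches z(97.5%) = 1.960.

97.5%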